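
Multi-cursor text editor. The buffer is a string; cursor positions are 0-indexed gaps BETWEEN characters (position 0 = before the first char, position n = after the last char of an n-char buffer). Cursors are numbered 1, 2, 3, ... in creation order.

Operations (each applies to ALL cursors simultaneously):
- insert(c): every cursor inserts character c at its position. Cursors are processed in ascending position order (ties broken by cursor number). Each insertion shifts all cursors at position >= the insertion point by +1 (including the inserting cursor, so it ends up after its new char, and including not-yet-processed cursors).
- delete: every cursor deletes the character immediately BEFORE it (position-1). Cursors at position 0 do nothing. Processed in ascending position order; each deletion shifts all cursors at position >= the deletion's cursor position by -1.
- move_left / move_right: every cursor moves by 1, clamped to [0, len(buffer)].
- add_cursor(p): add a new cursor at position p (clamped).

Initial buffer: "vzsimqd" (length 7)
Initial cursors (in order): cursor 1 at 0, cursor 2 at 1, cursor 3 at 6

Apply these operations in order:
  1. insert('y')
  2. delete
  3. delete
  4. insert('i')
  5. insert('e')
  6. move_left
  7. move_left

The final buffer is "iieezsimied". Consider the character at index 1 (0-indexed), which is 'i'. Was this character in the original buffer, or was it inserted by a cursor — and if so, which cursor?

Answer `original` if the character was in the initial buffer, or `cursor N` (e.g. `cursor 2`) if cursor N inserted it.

After op 1 (insert('y')): buffer="yvyzsimqyd" (len 10), cursors c1@1 c2@3 c3@9, authorship 1.2.....3.
After op 2 (delete): buffer="vzsimqd" (len 7), cursors c1@0 c2@1 c3@6, authorship .......
After op 3 (delete): buffer="zsimd" (len 5), cursors c1@0 c2@0 c3@4, authorship .....
After op 4 (insert('i')): buffer="iizsimid" (len 8), cursors c1@2 c2@2 c3@7, authorship 12....3.
After op 5 (insert('e')): buffer="iieezsimied" (len 11), cursors c1@4 c2@4 c3@10, authorship 1212....33.
After op 6 (move_left): buffer="iieezsimied" (len 11), cursors c1@3 c2@3 c3@9, authorship 1212....33.
After op 7 (move_left): buffer="iieezsimied" (len 11), cursors c1@2 c2@2 c3@8, authorship 1212....33.
Authorship (.=original, N=cursor N): 1 2 1 2 . . . . 3 3 .
Index 1: author = 2

Answer: cursor 2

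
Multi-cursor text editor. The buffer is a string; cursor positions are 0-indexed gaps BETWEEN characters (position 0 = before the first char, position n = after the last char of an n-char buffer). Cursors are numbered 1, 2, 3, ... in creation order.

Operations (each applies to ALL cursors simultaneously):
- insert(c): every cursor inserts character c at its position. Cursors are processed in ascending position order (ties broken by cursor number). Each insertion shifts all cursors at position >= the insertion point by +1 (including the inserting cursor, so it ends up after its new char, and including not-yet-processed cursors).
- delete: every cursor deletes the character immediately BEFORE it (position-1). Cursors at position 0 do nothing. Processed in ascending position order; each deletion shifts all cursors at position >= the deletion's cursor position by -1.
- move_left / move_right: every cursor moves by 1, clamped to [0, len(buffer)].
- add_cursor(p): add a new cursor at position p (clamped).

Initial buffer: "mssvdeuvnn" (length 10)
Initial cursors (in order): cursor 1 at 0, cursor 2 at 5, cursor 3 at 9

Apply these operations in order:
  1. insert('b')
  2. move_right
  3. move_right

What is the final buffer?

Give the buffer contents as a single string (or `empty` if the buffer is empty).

After op 1 (insert('b')): buffer="bmssvdbeuvnbn" (len 13), cursors c1@1 c2@7 c3@12, authorship 1.....2....3.
After op 2 (move_right): buffer="bmssvdbeuvnbn" (len 13), cursors c1@2 c2@8 c3@13, authorship 1.....2....3.
After op 3 (move_right): buffer="bmssvdbeuvnbn" (len 13), cursors c1@3 c2@9 c3@13, authorship 1.....2....3.

Answer: bmssvdbeuvnbn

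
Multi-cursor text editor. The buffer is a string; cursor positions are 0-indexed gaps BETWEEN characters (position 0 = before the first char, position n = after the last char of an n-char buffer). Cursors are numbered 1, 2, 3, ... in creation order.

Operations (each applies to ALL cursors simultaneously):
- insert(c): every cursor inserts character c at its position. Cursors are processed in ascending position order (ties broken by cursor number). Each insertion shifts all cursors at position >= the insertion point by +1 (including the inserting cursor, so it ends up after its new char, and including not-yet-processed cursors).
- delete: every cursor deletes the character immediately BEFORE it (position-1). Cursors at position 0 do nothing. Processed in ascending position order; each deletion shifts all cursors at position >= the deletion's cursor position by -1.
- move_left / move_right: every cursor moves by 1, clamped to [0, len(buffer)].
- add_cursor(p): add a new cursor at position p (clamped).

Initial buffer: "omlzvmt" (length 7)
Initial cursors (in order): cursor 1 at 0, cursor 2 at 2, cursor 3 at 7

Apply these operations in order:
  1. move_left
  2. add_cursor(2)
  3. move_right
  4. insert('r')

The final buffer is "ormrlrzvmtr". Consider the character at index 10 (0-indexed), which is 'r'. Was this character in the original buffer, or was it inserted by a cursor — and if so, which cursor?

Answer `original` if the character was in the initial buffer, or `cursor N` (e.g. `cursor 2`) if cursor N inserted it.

After op 1 (move_left): buffer="omlzvmt" (len 7), cursors c1@0 c2@1 c3@6, authorship .......
After op 2 (add_cursor(2)): buffer="omlzvmt" (len 7), cursors c1@0 c2@1 c4@2 c3@6, authorship .......
After op 3 (move_right): buffer="omlzvmt" (len 7), cursors c1@1 c2@2 c4@3 c3@7, authorship .......
After op 4 (insert('r')): buffer="ormrlrzvmtr" (len 11), cursors c1@2 c2@4 c4@6 c3@11, authorship .1.2.4....3
Authorship (.=original, N=cursor N): . 1 . 2 . 4 . . . . 3
Index 10: author = 3

Answer: cursor 3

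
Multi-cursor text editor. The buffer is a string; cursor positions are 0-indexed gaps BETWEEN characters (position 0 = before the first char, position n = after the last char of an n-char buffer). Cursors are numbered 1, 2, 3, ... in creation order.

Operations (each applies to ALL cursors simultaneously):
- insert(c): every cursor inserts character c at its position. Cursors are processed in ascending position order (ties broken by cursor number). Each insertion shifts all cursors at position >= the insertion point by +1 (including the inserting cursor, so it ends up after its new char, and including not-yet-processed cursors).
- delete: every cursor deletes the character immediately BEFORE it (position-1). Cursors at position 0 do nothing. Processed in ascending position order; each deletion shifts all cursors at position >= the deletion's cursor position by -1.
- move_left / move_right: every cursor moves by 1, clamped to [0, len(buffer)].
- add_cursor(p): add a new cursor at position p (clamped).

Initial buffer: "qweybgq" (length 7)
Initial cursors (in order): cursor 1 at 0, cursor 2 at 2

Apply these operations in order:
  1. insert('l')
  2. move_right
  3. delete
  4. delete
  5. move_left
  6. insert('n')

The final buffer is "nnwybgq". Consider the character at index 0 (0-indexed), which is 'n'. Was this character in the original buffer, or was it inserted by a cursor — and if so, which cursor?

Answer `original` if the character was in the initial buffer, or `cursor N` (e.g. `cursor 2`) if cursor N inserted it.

Answer: cursor 1

Derivation:
After op 1 (insert('l')): buffer="lqwleybgq" (len 9), cursors c1@1 c2@4, authorship 1..2.....
After op 2 (move_right): buffer="lqwleybgq" (len 9), cursors c1@2 c2@5, authorship 1..2.....
After op 3 (delete): buffer="lwlybgq" (len 7), cursors c1@1 c2@3, authorship 1.2....
After op 4 (delete): buffer="wybgq" (len 5), cursors c1@0 c2@1, authorship .....
After op 5 (move_left): buffer="wybgq" (len 5), cursors c1@0 c2@0, authorship .....
After op 6 (insert('n')): buffer="nnwybgq" (len 7), cursors c1@2 c2@2, authorship 12.....
Authorship (.=original, N=cursor N): 1 2 . . . . .
Index 0: author = 1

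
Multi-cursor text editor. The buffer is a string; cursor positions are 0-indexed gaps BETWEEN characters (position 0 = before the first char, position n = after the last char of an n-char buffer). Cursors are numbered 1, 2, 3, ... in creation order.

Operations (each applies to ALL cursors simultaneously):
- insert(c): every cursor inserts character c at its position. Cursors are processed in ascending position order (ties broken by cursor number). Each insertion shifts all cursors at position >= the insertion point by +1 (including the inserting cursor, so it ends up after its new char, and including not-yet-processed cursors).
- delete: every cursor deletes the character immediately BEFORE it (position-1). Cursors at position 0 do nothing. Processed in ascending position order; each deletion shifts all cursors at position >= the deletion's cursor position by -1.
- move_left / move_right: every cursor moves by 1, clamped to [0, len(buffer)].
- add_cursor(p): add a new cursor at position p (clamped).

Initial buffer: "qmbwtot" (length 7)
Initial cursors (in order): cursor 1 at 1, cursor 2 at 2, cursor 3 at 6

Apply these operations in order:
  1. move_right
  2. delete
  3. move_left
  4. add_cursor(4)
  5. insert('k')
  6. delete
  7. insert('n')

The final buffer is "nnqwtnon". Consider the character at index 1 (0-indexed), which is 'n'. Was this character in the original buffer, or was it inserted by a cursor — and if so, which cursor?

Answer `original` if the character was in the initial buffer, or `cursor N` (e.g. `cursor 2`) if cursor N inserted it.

After op 1 (move_right): buffer="qmbwtot" (len 7), cursors c1@2 c2@3 c3@7, authorship .......
After op 2 (delete): buffer="qwto" (len 4), cursors c1@1 c2@1 c3@4, authorship ....
After op 3 (move_left): buffer="qwto" (len 4), cursors c1@0 c2@0 c3@3, authorship ....
After op 4 (add_cursor(4)): buffer="qwto" (len 4), cursors c1@0 c2@0 c3@3 c4@4, authorship ....
After op 5 (insert('k')): buffer="kkqwtkok" (len 8), cursors c1@2 c2@2 c3@6 c4@8, authorship 12...3.4
After op 6 (delete): buffer="qwto" (len 4), cursors c1@0 c2@0 c3@3 c4@4, authorship ....
After op 7 (insert('n')): buffer="nnqwtnon" (len 8), cursors c1@2 c2@2 c3@6 c4@8, authorship 12...3.4
Authorship (.=original, N=cursor N): 1 2 . . . 3 . 4
Index 1: author = 2

Answer: cursor 2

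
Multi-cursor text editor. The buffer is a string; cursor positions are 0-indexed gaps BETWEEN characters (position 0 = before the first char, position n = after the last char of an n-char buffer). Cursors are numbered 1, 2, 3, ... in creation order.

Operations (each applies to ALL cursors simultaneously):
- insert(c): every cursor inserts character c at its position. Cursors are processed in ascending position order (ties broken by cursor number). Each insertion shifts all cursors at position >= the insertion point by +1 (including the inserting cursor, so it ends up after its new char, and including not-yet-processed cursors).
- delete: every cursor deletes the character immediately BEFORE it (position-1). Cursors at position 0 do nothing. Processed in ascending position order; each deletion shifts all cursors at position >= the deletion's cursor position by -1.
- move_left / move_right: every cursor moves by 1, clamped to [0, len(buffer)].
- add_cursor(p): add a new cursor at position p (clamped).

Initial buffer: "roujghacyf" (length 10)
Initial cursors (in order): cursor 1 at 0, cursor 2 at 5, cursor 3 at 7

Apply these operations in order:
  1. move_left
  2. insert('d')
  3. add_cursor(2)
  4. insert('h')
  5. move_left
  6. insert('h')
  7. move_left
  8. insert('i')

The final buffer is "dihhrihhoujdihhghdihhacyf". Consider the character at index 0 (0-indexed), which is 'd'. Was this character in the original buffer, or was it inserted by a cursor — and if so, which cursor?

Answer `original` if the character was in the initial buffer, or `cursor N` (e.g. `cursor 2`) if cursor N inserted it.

Answer: cursor 1

Derivation:
After op 1 (move_left): buffer="roujghacyf" (len 10), cursors c1@0 c2@4 c3@6, authorship ..........
After op 2 (insert('d')): buffer="droujdghdacyf" (len 13), cursors c1@1 c2@6 c3@9, authorship 1....2..3....
After op 3 (add_cursor(2)): buffer="droujdghdacyf" (len 13), cursors c1@1 c4@2 c2@6 c3@9, authorship 1....2..3....
After op 4 (insert('h')): buffer="dhrhoujdhghdhacyf" (len 17), cursors c1@2 c4@4 c2@9 c3@13, authorship 11.4...22..33....
After op 5 (move_left): buffer="dhrhoujdhghdhacyf" (len 17), cursors c1@1 c4@3 c2@8 c3@12, authorship 11.4...22..33....
After op 6 (insert('h')): buffer="dhhrhhoujdhhghdhhacyf" (len 21), cursors c1@2 c4@5 c2@11 c3@16, authorship 111.44...222..333....
After op 7 (move_left): buffer="dhhrhhoujdhhghdhhacyf" (len 21), cursors c1@1 c4@4 c2@10 c3@15, authorship 111.44...222..333....
After op 8 (insert('i')): buffer="dihhrihhoujdihhghdihhacyf" (len 25), cursors c1@2 c4@6 c2@13 c3@19, authorship 1111.444...2222..3333....
Authorship (.=original, N=cursor N): 1 1 1 1 . 4 4 4 . . . 2 2 2 2 . . 3 3 3 3 . . . .
Index 0: author = 1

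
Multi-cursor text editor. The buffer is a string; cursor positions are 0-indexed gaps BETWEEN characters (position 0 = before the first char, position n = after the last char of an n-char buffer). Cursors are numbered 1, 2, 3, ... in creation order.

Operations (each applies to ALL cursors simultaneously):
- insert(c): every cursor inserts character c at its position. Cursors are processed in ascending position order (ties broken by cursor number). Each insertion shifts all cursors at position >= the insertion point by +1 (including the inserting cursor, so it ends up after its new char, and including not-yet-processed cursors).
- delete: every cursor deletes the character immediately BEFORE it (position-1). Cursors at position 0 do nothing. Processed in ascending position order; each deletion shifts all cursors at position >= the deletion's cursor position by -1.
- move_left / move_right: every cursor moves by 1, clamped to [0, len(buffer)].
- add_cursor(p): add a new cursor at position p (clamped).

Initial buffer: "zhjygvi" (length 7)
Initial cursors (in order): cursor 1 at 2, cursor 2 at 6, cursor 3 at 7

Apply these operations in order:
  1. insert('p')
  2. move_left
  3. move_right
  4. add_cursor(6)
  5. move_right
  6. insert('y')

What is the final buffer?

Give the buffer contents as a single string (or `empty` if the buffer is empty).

After op 1 (insert('p')): buffer="zhpjygvpip" (len 10), cursors c1@3 c2@8 c3@10, authorship ..1....2.3
After op 2 (move_left): buffer="zhpjygvpip" (len 10), cursors c1@2 c2@7 c3@9, authorship ..1....2.3
After op 3 (move_right): buffer="zhpjygvpip" (len 10), cursors c1@3 c2@8 c3@10, authorship ..1....2.3
After op 4 (add_cursor(6)): buffer="zhpjygvpip" (len 10), cursors c1@3 c4@6 c2@8 c3@10, authorship ..1....2.3
After op 5 (move_right): buffer="zhpjygvpip" (len 10), cursors c1@4 c4@7 c2@9 c3@10, authorship ..1....2.3
After op 6 (insert('y')): buffer="zhpjyygvypiypy" (len 14), cursors c1@5 c4@9 c2@12 c3@14, authorship ..1.1...42.233

Answer: zhpjyygvypiypy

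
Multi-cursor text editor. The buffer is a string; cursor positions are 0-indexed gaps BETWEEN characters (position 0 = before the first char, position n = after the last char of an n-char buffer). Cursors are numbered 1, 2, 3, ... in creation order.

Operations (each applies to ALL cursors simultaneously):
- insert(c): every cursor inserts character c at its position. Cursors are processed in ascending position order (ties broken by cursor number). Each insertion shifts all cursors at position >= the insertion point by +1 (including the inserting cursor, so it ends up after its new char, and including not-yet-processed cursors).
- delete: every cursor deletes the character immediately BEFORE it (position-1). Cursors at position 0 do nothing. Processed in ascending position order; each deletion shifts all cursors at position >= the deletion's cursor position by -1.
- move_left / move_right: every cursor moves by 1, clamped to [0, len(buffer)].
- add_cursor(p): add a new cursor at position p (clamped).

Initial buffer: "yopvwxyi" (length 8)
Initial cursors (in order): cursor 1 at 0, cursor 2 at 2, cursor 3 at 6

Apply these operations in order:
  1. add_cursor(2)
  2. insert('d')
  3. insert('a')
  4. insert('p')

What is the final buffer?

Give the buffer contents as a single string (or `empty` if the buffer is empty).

Answer: dapyoddaapppvwxdapyi

Derivation:
After op 1 (add_cursor(2)): buffer="yopvwxyi" (len 8), cursors c1@0 c2@2 c4@2 c3@6, authorship ........
After op 2 (insert('d')): buffer="dyoddpvwxdyi" (len 12), cursors c1@1 c2@5 c4@5 c3@10, authorship 1..24....3..
After op 3 (insert('a')): buffer="dayoddaapvwxdayi" (len 16), cursors c1@2 c2@8 c4@8 c3@14, authorship 11..2424....33..
After op 4 (insert('p')): buffer="dapyoddaapppvwxdapyi" (len 20), cursors c1@3 c2@11 c4@11 c3@18, authorship 111..242424....333..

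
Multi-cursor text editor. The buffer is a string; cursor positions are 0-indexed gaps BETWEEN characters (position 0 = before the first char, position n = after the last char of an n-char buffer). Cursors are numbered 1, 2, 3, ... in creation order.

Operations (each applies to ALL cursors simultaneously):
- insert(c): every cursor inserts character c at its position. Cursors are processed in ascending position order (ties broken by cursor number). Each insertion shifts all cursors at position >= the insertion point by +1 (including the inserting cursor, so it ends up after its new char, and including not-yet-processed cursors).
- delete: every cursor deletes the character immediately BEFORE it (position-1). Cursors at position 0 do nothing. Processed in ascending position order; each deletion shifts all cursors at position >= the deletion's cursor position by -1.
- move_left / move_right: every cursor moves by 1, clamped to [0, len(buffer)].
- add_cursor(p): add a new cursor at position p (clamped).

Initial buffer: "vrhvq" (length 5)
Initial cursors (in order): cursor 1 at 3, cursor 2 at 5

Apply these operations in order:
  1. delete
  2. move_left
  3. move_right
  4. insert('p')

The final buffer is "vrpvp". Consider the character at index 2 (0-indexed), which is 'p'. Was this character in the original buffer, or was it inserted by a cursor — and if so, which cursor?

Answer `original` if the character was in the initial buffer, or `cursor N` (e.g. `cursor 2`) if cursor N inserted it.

After op 1 (delete): buffer="vrv" (len 3), cursors c1@2 c2@3, authorship ...
After op 2 (move_left): buffer="vrv" (len 3), cursors c1@1 c2@2, authorship ...
After op 3 (move_right): buffer="vrv" (len 3), cursors c1@2 c2@3, authorship ...
After op 4 (insert('p')): buffer="vrpvp" (len 5), cursors c1@3 c2@5, authorship ..1.2
Authorship (.=original, N=cursor N): . . 1 . 2
Index 2: author = 1

Answer: cursor 1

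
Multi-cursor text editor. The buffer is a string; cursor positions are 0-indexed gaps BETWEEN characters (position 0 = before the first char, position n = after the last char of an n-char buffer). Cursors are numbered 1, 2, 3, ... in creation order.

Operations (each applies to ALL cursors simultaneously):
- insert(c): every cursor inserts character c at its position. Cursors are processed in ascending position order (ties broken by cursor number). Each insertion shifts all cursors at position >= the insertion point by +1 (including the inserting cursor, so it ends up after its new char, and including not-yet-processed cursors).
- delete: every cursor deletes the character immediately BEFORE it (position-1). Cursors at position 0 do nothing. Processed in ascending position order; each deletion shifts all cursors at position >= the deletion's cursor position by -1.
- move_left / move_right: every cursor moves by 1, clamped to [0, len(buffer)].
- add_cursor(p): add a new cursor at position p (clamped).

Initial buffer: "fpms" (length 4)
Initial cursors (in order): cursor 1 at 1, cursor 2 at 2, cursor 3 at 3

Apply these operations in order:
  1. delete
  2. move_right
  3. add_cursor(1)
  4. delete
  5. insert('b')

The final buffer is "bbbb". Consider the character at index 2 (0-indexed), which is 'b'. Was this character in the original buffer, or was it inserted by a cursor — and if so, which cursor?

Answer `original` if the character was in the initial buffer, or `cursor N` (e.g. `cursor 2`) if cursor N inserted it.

After op 1 (delete): buffer="s" (len 1), cursors c1@0 c2@0 c3@0, authorship .
After op 2 (move_right): buffer="s" (len 1), cursors c1@1 c2@1 c3@1, authorship .
After op 3 (add_cursor(1)): buffer="s" (len 1), cursors c1@1 c2@1 c3@1 c4@1, authorship .
After op 4 (delete): buffer="" (len 0), cursors c1@0 c2@0 c3@0 c4@0, authorship 
After op 5 (insert('b')): buffer="bbbb" (len 4), cursors c1@4 c2@4 c3@4 c4@4, authorship 1234
Authorship (.=original, N=cursor N): 1 2 3 4
Index 2: author = 3

Answer: cursor 3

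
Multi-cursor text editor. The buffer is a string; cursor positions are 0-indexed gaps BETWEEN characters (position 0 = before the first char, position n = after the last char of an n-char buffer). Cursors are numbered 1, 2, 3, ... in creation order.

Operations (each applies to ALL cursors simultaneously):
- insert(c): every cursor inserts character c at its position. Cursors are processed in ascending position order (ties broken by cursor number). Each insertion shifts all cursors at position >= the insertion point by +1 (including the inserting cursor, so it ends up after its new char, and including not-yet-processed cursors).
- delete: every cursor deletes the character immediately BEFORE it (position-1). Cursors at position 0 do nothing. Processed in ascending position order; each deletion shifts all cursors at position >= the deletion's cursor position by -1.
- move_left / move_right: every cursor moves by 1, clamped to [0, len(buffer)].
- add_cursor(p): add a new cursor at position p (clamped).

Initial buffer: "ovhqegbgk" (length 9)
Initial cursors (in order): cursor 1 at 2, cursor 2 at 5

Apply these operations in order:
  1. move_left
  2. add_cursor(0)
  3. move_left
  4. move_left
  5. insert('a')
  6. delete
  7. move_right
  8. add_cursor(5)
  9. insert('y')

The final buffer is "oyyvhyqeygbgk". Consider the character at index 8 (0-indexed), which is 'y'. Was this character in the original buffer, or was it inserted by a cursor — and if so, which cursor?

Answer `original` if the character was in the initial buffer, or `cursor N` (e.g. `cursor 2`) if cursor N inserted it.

After op 1 (move_left): buffer="ovhqegbgk" (len 9), cursors c1@1 c2@4, authorship .........
After op 2 (add_cursor(0)): buffer="ovhqegbgk" (len 9), cursors c3@0 c1@1 c2@4, authorship .........
After op 3 (move_left): buffer="ovhqegbgk" (len 9), cursors c1@0 c3@0 c2@3, authorship .........
After op 4 (move_left): buffer="ovhqegbgk" (len 9), cursors c1@0 c3@0 c2@2, authorship .........
After op 5 (insert('a')): buffer="aaovahqegbgk" (len 12), cursors c1@2 c3@2 c2@5, authorship 13..2.......
After op 6 (delete): buffer="ovhqegbgk" (len 9), cursors c1@0 c3@0 c2@2, authorship .........
After op 7 (move_right): buffer="ovhqegbgk" (len 9), cursors c1@1 c3@1 c2@3, authorship .........
After op 8 (add_cursor(5)): buffer="ovhqegbgk" (len 9), cursors c1@1 c3@1 c2@3 c4@5, authorship .........
After op 9 (insert('y')): buffer="oyyvhyqeygbgk" (len 13), cursors c1@3 c3@3 c2@6 c4@9, authorship .13..2..4....
Authorship (.=original, N=cursor N): . 1 3 . . 2 . . 4 . . . .
Index 8: author = 4

Answer: cursor 4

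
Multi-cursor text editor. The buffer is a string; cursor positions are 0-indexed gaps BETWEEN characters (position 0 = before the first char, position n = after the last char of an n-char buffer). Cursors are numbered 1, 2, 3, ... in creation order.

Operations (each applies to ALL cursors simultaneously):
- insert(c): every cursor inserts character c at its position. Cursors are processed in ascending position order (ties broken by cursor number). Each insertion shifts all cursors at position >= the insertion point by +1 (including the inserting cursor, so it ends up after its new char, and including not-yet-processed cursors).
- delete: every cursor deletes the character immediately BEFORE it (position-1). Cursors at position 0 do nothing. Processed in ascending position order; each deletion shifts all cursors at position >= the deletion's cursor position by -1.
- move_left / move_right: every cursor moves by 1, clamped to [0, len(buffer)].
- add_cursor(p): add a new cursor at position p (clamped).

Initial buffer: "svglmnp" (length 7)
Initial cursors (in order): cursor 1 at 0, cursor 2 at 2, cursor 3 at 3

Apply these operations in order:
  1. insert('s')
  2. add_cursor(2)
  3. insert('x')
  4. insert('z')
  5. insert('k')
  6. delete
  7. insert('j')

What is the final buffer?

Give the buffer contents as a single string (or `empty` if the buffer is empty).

After op 1 (insert('s')): buffer="ssvsgslmnp" (len 10), cursors c1@1 c2@4 c3@6, authorship 1..2.3....
After op 2 (add_cursor(2)): buffer="ssvsgslmnp" (len 10), cursors c1@1 c4@2 c2@4 c3@6, authorship 1..2.3....
After op 3 (insert('x')): buffer="sxsxvsxgsxlmnp" (len 14), cursors c1@2 c4@4 c2@7 c3@10, authorship 11.4.22.33....
After op 4 (insert('z')): buffer="sxzsxzvsxzgsxzlmnp" (len 18), cursors c1@3 c4@6 c2@10 c3@14, authorship 111.44.222.333....
After op 5 (insert('k')): buffer="sxzksxzkvsxzkgsxzklmnp" (len 22), cursors c1@4 c4@8 c2@13 c3@18, authorship 1111.444.2222.3333....
After op 6 (delete): buffer="sxzsxzvsxzgsxzlmnp" (len 18), cursors c1@3 c4@6 c2@10 c3@14, authorship 111.44.222.333....
After op 7 (insert('j')): buffer="sxzjsxzjvsxzjgsxzjlmnp" (len 22), cursors c1@4 c4@8 c2@13 c3@18, authorship 1111.444.2222.3333....

Answer: sxzjsxzjvsxzjgsxzjlmnp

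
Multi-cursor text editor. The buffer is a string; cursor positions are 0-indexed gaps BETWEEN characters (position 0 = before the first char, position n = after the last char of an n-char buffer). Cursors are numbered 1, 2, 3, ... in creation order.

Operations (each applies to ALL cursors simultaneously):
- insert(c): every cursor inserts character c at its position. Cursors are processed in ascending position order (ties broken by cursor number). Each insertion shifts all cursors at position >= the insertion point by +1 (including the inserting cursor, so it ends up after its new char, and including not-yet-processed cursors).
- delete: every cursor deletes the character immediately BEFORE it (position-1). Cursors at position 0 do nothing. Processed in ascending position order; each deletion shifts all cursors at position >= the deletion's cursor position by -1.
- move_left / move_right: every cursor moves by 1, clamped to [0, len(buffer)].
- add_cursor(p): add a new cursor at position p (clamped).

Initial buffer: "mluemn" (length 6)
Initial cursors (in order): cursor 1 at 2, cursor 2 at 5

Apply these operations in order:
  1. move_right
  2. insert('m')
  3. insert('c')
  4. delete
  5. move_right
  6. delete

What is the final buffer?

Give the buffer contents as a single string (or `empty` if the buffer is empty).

After op 1 (move_right): buffer="mluemn" (len 6), cursors c1@3 c2@6, authorship ......
After op 2 (insert('m')): buffer="mlumemnm" (len 8), cursors c1@4 c2@8, authorship ...1...2
After op 3 (insert('c')): buffer="mlumcemnmc" (len 10), cursors c1@5 c2@10, authorship ...11...22
After op 4 (delete): buffer="mlumemnm" (len 8), cursors c1@4 c2@8, authorship ...1...2
After op 5 (move_right): buffer="mlumemnm" (len 8), cursors c1@5 c2@8, authorship ...1...2
After op 6 (delete): buffer="mlummn" (len 6), cursors c1@4 c2@6, authorship ...1..

Answer: mlummn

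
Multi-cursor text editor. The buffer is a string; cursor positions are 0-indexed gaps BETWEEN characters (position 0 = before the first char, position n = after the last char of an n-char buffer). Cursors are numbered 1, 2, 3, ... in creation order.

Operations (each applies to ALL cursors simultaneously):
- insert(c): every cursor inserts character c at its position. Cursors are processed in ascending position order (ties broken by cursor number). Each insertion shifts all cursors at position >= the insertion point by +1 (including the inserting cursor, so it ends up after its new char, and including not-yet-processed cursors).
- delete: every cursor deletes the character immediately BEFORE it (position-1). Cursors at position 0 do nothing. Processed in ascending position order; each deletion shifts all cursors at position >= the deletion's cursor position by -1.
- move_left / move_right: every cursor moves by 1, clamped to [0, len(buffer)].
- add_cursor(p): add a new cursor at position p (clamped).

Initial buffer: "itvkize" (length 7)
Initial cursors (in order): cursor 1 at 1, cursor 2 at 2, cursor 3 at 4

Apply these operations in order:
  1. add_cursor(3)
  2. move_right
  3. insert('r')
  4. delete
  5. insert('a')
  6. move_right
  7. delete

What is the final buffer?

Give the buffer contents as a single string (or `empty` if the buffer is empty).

Answer: itaaaae

Derivation:
After op 1 (add_cursor(3)): buffer="itvkize" (len 7), cursors c1@1 c2@2 c4@3 c3@4, authorship .......
After op 2 (move_right): buffer="itvkize" (len 7), cursors c1@2 c2@3 c4@4 c3@5, authorship .......
After op 3 (insert('r')): buffer="itrvrkrirze" (len 11), cursors c1@3 c2@5 c4@7 c3@9, authorship ..1.2.4.3..
After op 4 (delete): buffer="itvkize" (len 7), cursors c1@2 c2@3 c4@4 c3@5, authorship .......
After op 5 (insert('a')): buffer="itavakaiaze" (len 11), cursors c1@3 c2@5 c4@7 c3@9, authorship ..1.2.4.3..
After op 6 (move_right): buffer="itavakaiaze" (len 11), cursors c1@4 c2@6 c4@8 c3@10, authorship ..1.2.4.3..
After op 7 (delete): buffer="itaaaae" (len 7), cursors c1@3 c2@4 c4@5 c3@6, authorship ..1243.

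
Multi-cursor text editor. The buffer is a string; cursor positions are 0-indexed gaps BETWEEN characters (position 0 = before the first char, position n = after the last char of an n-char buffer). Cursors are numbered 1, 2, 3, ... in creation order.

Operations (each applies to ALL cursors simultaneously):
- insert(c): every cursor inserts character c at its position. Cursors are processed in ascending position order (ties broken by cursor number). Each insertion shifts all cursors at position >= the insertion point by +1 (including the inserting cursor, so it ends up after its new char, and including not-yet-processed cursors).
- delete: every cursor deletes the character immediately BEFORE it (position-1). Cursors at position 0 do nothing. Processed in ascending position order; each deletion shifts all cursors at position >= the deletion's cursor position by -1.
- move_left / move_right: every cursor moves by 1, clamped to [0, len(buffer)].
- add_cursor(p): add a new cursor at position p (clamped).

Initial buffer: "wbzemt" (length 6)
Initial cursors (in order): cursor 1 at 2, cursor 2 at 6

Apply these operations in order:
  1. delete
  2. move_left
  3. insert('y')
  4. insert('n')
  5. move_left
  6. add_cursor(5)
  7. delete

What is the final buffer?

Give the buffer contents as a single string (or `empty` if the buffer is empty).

After op 1 (delete): buffer="wzem" (len 4), cursors c1@1 c2@4, authorship ....
After op 2 (move_left): buffer="wzem" (len 4), cursors c1@0 c2@3, authorship ....
After op 3 (insert('y')): buffer="ywzeym" (len 6), cursors c1@1 c2@5, authorship 1...2.
After op 4 (insert('n')): buffer="ynwzeynm" (len 8), cursors c1@2 c2@7, authorship 11...22.
After op 5 (move_left): buffer="ynwzeynm" (len 8), cursors c1@1 c2@6, authorship 11...22.
After op 6 (add_cursor(5)): buffer="ynwzeynm" (len 8), cursors c1@1 c3@5 c2@6, authorship 11...22.
After op 7 (delete): buffer="nwznm" (len 5), cursors c1@0 c2@3 c3@3, authorship 1..2.

Answer: nwznm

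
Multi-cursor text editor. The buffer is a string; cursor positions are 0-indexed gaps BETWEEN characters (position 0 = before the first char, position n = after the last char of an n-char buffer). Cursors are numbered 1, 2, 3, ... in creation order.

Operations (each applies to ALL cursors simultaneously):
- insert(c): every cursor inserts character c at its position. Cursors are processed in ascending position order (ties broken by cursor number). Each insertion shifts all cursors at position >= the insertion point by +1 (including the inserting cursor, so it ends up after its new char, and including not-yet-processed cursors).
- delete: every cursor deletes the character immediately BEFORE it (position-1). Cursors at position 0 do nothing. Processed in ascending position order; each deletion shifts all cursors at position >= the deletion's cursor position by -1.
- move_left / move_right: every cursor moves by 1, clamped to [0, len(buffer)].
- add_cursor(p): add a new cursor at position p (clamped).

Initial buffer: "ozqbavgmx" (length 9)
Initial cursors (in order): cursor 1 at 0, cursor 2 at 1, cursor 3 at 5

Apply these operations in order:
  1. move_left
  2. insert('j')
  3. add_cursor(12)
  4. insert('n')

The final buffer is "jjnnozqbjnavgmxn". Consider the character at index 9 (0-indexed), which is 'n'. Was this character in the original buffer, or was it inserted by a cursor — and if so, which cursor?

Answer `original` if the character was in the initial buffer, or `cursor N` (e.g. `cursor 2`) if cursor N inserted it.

Answer: cursor 3

Derivation:
After op 1 (move_left): buffer="ozqbavgmx" (len 9), cursors c1@0 c2@0 c3@4, authorship .........
After op 2 (insert('j')): buffer="jjozqbjavgmx" (len 12), cursors c1@2 c2@2 c3@7, authorship 12....3.....
After op 3 (add_cursor(12)): buffer="jjozqbjavgmx" (len 12), cursors c1@2 c2@2 c3@7 c4@12, authorship 12....3.....
After op 4 (insert('n')): buffer="jjnnozqbjnavgmxn" (len 16), cursors c1@4 c2@4 c3@10 c4@16, authorship 1212....33.....4
Authorship (.=original, N=cursor N): 1 2 1 2 . . . . 3 3 . . . . . 4
Index 9: author = 3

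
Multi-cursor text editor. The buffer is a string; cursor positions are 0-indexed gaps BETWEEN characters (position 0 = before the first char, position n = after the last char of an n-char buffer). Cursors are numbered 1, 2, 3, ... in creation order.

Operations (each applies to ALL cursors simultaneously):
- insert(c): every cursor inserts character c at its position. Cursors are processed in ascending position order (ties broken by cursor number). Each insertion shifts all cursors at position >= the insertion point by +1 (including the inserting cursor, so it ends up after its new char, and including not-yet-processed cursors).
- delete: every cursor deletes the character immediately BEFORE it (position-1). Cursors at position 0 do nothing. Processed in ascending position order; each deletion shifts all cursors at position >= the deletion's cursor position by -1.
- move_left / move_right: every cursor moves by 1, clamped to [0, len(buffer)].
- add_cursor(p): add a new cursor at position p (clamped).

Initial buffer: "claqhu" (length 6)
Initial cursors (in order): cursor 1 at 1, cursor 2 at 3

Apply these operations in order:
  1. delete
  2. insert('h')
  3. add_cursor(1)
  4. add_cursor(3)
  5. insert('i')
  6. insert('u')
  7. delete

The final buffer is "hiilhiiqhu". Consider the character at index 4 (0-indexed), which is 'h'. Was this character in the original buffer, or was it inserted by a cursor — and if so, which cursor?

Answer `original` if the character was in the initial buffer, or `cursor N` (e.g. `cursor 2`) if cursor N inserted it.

After op 1 (delete): buffer="lqhu" (len 4), cursors c1@0 c2@1, authorship ....
After op 2 (insert('h')): buffer="hlhqhu" (len 6), cursors c1@1 c2@3, authorship 1.2...
After op 3 (add_cursor(1)): buffer="hlhqhu" (len 6), cursors c1@1 c3@1 c2@3, authorship 1.2...
After op 4 (add_cursor(3)): buffer="hlhqhu" (len 6), cursors c1@1 c3@1 c2@3 c4@3, authorship 1.2...
After op 5 (insert('i')): buffer="hiilhiiqhu" (len 10), cursors c1@3 c3@3 c2@7 c4@7, authorship 113.224...
After op 6 (insert('u')): buffer="hiiuulhiiuuqhu" (len 14), cursors c1@5 c3@5 c2@11 c4@11, authorship 11313.22424...
After op 7 (delete): buffer="hiilhiiqhu" (len 10), cursors c1@3 c3@3 c2@7 c4@7, authorship 113.224...
Authorship (.=original, N=cursor N): 1 1 3 . 2 2 4 . . .
Index 4: author = 2

Answer: cursor 2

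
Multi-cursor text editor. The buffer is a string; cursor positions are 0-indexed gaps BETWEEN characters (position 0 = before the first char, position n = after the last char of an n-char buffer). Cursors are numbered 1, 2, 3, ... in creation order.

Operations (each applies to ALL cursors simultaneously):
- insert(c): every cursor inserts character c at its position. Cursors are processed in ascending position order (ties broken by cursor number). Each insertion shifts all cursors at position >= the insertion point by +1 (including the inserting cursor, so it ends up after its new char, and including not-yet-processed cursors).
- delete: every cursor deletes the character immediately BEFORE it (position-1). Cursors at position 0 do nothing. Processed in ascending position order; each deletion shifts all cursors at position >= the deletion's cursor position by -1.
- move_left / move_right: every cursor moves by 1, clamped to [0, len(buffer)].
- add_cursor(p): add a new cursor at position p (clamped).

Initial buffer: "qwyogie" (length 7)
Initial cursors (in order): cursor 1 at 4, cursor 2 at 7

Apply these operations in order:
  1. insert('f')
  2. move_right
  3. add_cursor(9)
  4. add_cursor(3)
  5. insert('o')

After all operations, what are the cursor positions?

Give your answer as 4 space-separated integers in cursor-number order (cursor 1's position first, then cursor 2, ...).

Answer: 8 13 13 4

Derivation:
After op 1 (insert('f')): buffer="qwyofgief" (len 9), cursors c1@5 c2@9, authorship ....1...2
After op 2 (move_right): buffer="qwyofgief" (len 9), cursors c1@6 c2@9, authorship ....1...2
After op 3 (add_cursor(9)): buffer="qwyofgief" (len 9), cursors c1@6 c2@9 c3@9, authorship ....1...2
After op 4 (add_cursor(3)): buffer="qwyofgief" (len 9), cursors c4@3 c1@6 c2@9 c3@9, authorship ....1...2
After op 5 (insert('o')): buffer="qwyoofgoiefoo" (len 13), cursors c4@4 c1@8 c2@13 c3@13, authorship ...4.1.1..223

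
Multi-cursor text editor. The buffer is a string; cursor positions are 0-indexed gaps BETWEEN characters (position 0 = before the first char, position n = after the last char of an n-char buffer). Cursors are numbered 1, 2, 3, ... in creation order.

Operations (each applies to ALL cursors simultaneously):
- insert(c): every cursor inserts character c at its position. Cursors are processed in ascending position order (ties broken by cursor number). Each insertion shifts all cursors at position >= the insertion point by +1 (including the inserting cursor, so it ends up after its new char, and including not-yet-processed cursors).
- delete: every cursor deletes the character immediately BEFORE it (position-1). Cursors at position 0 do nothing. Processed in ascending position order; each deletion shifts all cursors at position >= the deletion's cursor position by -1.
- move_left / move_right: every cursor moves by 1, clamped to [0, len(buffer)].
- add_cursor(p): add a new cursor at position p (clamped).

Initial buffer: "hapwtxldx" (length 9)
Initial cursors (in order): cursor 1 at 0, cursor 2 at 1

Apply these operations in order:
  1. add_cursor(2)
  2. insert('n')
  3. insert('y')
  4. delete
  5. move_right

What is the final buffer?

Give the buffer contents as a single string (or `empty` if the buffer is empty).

Answer: nhnanpwtxldx

Derivation:
After op 1 (add_cursor(2)): buffer="hapwtxldx" (len 9), cursors c1@0 c2@1 c3@2, authorship .........
After op 2 (insert('n')): buffer="nhnanpwtxldx" (len 12), cursors c1@1 c2@3 c3@5, authorship 1.2.3.......
After op 3 (insert('y')): buffer="nyhnyanypwtxldx" (len 15), cursors c1@2 c2@5 c3@8, authorship 11.22.33.......
After op 4 (delete): buffer="nhnanpwtxldx" (len 12), cursors c1@1 c2@3 c3@5, authorship 1.2.3.......
After op 5 (move_right): buffer="nhnanpwtxldx" (len 12), cursors c1@2 c2@4 c3@6, authorship 1.2.3.......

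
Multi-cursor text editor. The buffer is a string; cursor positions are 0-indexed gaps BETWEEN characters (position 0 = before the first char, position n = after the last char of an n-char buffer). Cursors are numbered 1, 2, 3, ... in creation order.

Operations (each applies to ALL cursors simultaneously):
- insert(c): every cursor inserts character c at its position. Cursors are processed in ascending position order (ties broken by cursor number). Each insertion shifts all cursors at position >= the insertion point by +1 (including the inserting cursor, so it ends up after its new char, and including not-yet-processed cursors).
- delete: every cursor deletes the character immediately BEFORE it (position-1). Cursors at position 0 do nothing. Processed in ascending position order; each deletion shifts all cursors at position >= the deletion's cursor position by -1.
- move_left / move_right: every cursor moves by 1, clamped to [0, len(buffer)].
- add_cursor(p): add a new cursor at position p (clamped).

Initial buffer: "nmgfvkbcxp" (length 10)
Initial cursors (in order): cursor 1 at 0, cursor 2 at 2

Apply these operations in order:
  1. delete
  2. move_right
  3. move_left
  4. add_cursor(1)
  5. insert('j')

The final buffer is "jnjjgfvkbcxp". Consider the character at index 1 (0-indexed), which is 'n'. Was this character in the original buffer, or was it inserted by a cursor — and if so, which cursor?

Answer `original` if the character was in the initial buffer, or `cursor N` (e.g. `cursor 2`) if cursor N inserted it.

Answer: original

Derivation:
After op 1 (delete): buffer="ngfvkbcxp" (len 9), cursors c1@0 c2@1, authorship .........
After op 2 (move_right): buffer="ngfvkbcxp" (len 9), cursors c1@1 c2@2, authorship .........
After op 3 (move_left): buffer="ngfvkbcxp" (len 9), cursors c1@0 c2@1, authorship .........
After op 4 (add_cursor(1)): buffer="ngfvkbcxp" (len 9), cursors c1@0 c2@1 c3@1, authorship .........
After op 5 (insert('j')): buffer="jnjjgfvkbcxp" (len 12), cursors c1@1 c2@4 c3@4, authorship 1.23........
Authorship (.=original, N=cursor N): 1 . 2 3 . . . . . . . .
Index 1: author = original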